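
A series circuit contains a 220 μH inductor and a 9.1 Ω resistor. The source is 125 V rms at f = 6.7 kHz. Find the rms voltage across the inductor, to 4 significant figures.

ω = 2πf = 42100 rad/s
X_L = ωL = 9.261 Ω
Z = 9.100 + j9.261 Ω
|Z| = √(9.100² + 9.261²) = 12.98 Ω
I = V/|Z| = 9.627 A
V_L = I·|Z_L| = 9.627 × 9.261 = 89.16 V

89.16 V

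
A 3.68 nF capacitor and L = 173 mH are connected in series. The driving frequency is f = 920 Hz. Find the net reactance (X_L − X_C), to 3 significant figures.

-46000 Ω

ω = 2πf = 5781 rad/s
X_L = ωL = 1000 Ω
X_C = 1/(ωC) = 47000 Ω
X = 1000 − 47000 = -46000 Ω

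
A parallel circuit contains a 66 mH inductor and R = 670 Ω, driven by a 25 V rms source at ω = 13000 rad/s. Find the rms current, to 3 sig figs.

47.3 mA

X_L = ωL = 858 Ω
Parallel: admittances add. Y = 1/R + 1/(jωL)
Y = (0.00149 − j0.00117) S
|Y| = 0.00189 S → |Z| = 1/|Y| = 528 Ω, ∠Z = −∠Y = 38.0°
I = V/|Z| = 25/528 = 47.3 mA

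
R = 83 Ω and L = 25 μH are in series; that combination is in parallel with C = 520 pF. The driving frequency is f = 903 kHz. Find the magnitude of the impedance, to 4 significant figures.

ω = 2πf = 5.674e+06 rad/s
X_L = ωL = 141.8 Ω
X_C = 1/(ωC) = 338.9 Ω
Branch 1 (R+jX_L): Z₁ = 83.00 + j141.8 Ω, |Z₁| = 164.3 Ω
Branch 2 (−jX_C): Z₂ = −j338.9 Ω
Parallel: Z = Z₁Z₂/(Z₁+Z₂), |Z| = 260.5 Ω, ∠Z = 36.83°

260.5 Ω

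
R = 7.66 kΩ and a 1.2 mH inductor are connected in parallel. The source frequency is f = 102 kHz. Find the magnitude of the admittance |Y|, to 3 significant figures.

1.31 mS

ω = 2πf = 640900 rad/s
X_L = ωL = 769 Ω
Parallel: admittances add. Y = 1/R + 1/(jωL)
Y = (0.000131 − j0.00130) S
|Y| = 0.00131 S → |Z| = 1/|Y| = 765 Ω, ∠Z = −∠Y = 84.3°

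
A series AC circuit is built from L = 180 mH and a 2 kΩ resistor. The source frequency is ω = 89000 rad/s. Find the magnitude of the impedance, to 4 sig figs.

X_L = ωL = 16020 Ω
Z = 2000 + j16020 Ω
|Z| = √(2000² + 16020²) = 16140 Ω

16140 Ω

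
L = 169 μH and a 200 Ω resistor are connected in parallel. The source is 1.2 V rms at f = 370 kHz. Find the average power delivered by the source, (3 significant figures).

ω = 2πf = 2.325e+06 rad/s
X_L = ωL = 393 Ω
Parallel: admittances add. Y = 1/R + 1/(jωL)
Y = (0.00500 − j0.00255) S
|Y| = 0.00561 S → |Z| = 1/|Y| = 178 Ω, ∠Z = −∠Y = 27.0°
I = V/|Z| = 6.73 mA
P = VI cos φ = 1.2 × 0.00673 × cos(27.0°) = 7.20 mW

7.20 mW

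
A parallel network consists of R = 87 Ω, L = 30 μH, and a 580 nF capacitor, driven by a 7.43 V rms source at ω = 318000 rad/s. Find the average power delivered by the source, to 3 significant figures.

X_L = ωL = 9.54 Ω
X_C = 1/(ωC) = 5.42 Ω
Parallel: admittances add. Y = 1/R + 1/(jωL) + jωC
Y = (0.0115 + j0.0796) S
|Y| = 0.0804 S → |Z| = 1/|Y| = 12.4 Ω, ∠Z = −∠Y = -81.8°
I = V/|Z| = 598 mA
P = VI cos φ = 7.43 × 0.598 × cos(-81.8°) = 635 mW

635 mW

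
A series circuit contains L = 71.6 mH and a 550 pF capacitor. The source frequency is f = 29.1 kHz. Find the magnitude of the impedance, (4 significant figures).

ω = 2πf = 182800 rad/s
X_L = ωL = 13090 Ω
X_C = 1/(ωC) = 9944 Ω
Net reactance X = X_L − X_C = 3147 Ω
Z = j3147 Ω
|Z| = √(0² + 3147²) = 3147 Ω

3147 Ω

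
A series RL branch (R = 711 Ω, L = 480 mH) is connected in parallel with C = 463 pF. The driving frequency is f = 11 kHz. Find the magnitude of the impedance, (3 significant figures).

ω = 2πf = 69120 rad/s
X_L = ωL = 33200 Ω
X_C = 1/(ωC) = 31200 Ω
Branch 1 (R+jX_L): Z₁ = 711 + j33200 Ω, |Z₁| = 33200 Ω
Branch 2 (−jX_C): Z₂ = −j31200 Ω
Parallel: Z = Z₁Z₂/(Z₁+Z₂), |Z| = 505000 Ω, ∠Z = -71.0°

505000 Ω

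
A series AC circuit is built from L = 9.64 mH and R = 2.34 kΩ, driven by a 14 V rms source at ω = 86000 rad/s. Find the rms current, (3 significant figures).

5.64 mA

X_L = ωL = 829 Ω
Z = 2340 + j829 Ω
|Z| = √(2340² + 829²) = 2480 Ω
I = V/|Z| = 14/2480 = 5.64 mA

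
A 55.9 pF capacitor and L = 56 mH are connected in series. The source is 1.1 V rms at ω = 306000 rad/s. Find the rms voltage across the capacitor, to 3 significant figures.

X_L = ωL = 17100 Ω
X_C = 1/(ωC) = 58500 Ω
Net reactance X = X_L − X_C = -41300 Ω
Z = − j41300 Ω
|Z| = √(0² + 41300²) = 41300 Ω
I = V/|Z| = 26.6 μA
V_C = I·|Z_C| = 2.66e-05 × 58500 = 1.56 V

1.56 V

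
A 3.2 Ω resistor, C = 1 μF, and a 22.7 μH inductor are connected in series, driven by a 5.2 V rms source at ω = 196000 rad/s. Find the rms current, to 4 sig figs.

1.592 A

X_L = ωL = 4.449 Ω
X_C = 1/(ωC) = 5.102 Ω
Net reactance X = X_L − X_C = -0.6528 Ω
Z = 3.200 − j0.6528 Ω
|Z| = √(3.200² + 0.6528²) = 3.266 Ω
I = V/|Z| = 5.2/3.266 = 1.592 A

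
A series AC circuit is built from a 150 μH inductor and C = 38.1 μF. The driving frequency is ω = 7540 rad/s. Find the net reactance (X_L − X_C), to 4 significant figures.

X_L = ωL = 1.131 Ω
X_C = 1/(ωC) = 3.481 Ω
X = 1.131 − 3.481 = -2.350 Ω

-2.350 Ω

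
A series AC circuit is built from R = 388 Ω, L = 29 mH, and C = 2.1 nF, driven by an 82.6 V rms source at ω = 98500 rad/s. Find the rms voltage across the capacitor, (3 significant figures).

198 V

X_L = ωL = 2860 Ω
X_C = 1/(ωC) = 4830 Ω
Net reactance X = X_L − X_C = -1980 Ω
Z = 388 − j1980 Ω
|Z| = √(388² + 1980²) = 2020 Ω
I = V/|Z| = 41.0 mA
V_C = I·|Z_C| = 0.0410 × 4830 = 198 V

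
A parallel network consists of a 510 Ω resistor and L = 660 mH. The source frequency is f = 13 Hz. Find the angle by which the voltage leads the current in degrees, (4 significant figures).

ω = 2πf = 81.68 rad/s
X_L = ωL = 53.91 Ω
Parallel: admittances add. Y = 1/R + 1/(jωL)
Y = (0.001961 − j0.01855) S
|Y| = 0.01865 S → |Z| = 1/|Y| = 53.61 Ω, ∠Z = −∠Y = 83.97°

83.97°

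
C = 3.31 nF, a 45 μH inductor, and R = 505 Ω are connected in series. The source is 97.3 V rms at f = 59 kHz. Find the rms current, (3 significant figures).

ω = 2πf = 370700 rad/s
X_L = ωL = 16.7 Ω
X_C = 1/(ωC) = 815 Ω
Net reactance X = X_L − X_C = -798 Ω
Z = 505 − j798 Ω
|Z| = √(505² + 798²) = 945 Ω
I = V/|Z| = 97.3/945 = 103 mA

103 mA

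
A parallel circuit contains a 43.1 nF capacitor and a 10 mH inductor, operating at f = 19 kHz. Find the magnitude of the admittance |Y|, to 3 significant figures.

4.31 mS

ω = 2πf = 119400 rad/s
X_L = ωL = 1190 Ω
X_C = 1/(ωC) = 194 Ω
Parallel: admittances add. Y = 1/(jωL) + jωC
Y = (0 + j0.00431) S
|Y| = 0.00431 S → |Z| = 1/|Y| = 232 Ω, ∠Z = −∠Y = -90.0°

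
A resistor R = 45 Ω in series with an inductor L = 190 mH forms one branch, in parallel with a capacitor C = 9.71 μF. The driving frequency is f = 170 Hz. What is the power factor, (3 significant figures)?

ω = 2πf = 1068 rad/s
X_L = ωL = 203 Ω
X_C = 1/(ωC) = 96.4 Ω
Branch 1 (R+jX_L): Z₁ = 45.0 + j203 Ω, |Z₁| = 208 Ω
Branch 2 (−jX_C): Z₂ = −j96.4 Ω
Parallel: Z = Z₁Z₂/(Z₁+Z₂), |Z| = 173 Ω, ∠Z = -79.6°
cos φ = cos(-79.6°) = 0.180

0.180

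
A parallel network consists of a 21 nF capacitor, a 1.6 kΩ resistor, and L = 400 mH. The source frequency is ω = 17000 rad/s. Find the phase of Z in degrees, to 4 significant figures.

-18.57°

X_L = ωL = 6800 Ω
X_C = 1/(ωC) = 2801 Ω
Parallel: admittances add. Y = 1/R + 1/(jωL) + jωC
Y = (0.0006250 + j0.0002099) S
|Y| = 0.0006593 S → |Z| = 1/|Y| = 1517 Ω, ∠Z = −∠Y = -18.57°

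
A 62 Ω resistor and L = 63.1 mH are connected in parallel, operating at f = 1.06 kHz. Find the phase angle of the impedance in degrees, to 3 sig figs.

ω = 2πf = 6660 rad/s
X_L = ωL = 420 Ω
Parallel: admittances add. Y = 1/R + 1/(jωL)
Y = (0.0161 − j0.00238) S
|Y| = 0.0163 S → |Z| = 1/|Y| = 61.3 Ω, ∠Z = −∠Y = 8.39°

8.39°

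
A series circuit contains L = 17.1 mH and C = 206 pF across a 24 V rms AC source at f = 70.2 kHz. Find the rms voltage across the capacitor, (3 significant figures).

ω = 2πf = 441100 rad/s
X_L = ωL = 7540 Ω
X_C = 1/(ωC) = 11000 Ω
Net reactance X = X_L − X_C = -3460 Ω
Z = − j3460 Ω
|Z| = √(0² + 3460²) = 3460 Ω
I = V/|Z| = 6.93 mA
V_C = I·|Z_C| = 0.00693 × 11000 = 76.3 V

76.3 V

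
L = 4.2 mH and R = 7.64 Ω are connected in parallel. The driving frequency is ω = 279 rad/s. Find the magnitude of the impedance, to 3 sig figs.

1.16 Ω

X_L = ωL = 1.17 Ω
Parallel: admittances add. Y = 1/R + 1/(jωL)
Y = (0.131 − j0.853) S
|Y| = 0.863 S → |Z| = 1/|Y| = 1.16 Ω, ∠Z = −∠Y = 81.3°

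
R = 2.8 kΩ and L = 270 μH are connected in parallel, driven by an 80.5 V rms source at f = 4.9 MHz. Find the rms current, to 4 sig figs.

ω = 2πf = 3.079e+07 rad/s
X_L = ωL = 8313 Ω
Parallel: admittances add. Y = 1/R + 1/(jωL)
Y = (0.0003571 − j0.0001203) S
|Y| = 0.0003769 S → |Z| = 1/|Y| = 2654 Ω, ∠Z = −∠Y = 18.62°
I = V/|Z| = 80.5/2654 = 30.34 mA

30.34 mA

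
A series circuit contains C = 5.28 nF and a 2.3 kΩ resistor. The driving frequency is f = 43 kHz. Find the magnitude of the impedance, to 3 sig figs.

ω = 2πf = 270200 rad/s
X_C = 1/(ωC) = 701 Ω
Z = 2300 − j701 Ω
|Z| = √(2300² + 701²) = 2400 Ω

2400 Ω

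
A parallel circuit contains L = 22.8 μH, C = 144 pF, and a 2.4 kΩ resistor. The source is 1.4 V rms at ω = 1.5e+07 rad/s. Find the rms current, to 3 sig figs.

1.22 mA

X_L = ωL = 342 Ω
X_C = 1/(ωC) = 463 Ω
Parallel: admittances add. Y = 1/R + 1/(jωL) + jωC
Y = (0.000417 − j0.000764) S
|Y| = 0.000870 S → |Z| = 1/|Y| = 1150 Ω, ∠Z = −∠Y = 61.4°
I = V/|Z| = 1.4/1150 = 1.22 mA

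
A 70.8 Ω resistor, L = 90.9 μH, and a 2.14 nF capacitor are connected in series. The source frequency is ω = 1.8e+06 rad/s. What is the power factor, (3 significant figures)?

0.594

X_L = ωL = 164 Ω
X_C = 1/(ωC) = 260 Ω
Net reactance X = X_L − X_C = -96.0 Ω
Z = 70.8 − j96.0 Ω
|Z| = √(70.8² + 96.0²) = 119 Ω
∠Z = arctan(-96.0/70.8) = -53.6°
cos φ = cos(-53.6°) = 0.594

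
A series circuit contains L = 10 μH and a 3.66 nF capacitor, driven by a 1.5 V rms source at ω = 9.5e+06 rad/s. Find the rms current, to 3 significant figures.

22.6 mA

X_L = ωL = 95.0 Ω
X_C = 1/(ωC) = 28.8 Ω
Net reactance X = X_L − X_C = 66.2 Ω
Z = j66.2 Ω
|Z| = √(0² + 66.2²) = 66.2 Ω
I = V/|Z| = 1.5/66.2 = 22.6 mA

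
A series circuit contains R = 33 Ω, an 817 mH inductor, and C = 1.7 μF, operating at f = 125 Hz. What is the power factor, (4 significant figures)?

0.2940

ω = 2πf = 785.4 rad/s
X_L = ωL = 641.7 Ω
X_C = 1/(ωC) = 749.0 Ω
Net reactance X = X_L − X_C = -107.3 Ω
Z = 33.00 − j107.3 Ω
|Z| = √(33.00² + 107.3²) = 112.3 Ω
∠Z = arctan(-107.3/33.00) = -72.90°
cos φ = cos(-72.90°) = 0.2940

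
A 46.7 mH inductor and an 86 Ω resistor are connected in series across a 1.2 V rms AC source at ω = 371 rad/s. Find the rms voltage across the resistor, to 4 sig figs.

1.176 V

X_L = ωL = 17.33 Ω
Z = 86.00 + j17.33 Ω
|Z| = √(86.00² + 17.33²) = 87.73 Ω
I = V/|Z| = 13.68 mA
V_R = I·|Z_R| = 0.01368 × 86.00 = 1.176 V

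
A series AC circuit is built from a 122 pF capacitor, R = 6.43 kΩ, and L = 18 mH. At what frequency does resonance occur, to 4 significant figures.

ω₀ = 1/√(LC) = 1/√(0.018 × 1.22e-10) = 674800 rad/s
f₀ = ω₀/(2π) = 107.4 kHz

107.4 kHz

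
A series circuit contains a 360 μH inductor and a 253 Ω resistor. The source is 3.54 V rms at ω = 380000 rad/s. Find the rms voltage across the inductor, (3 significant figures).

X_L = ωL = 137 Ω
Z = 253 + j137 Ω
|Z| = √(253² + 137²) = 288 Ω
I = V/|Z| = 12.3 mA
V_L = I·|Z_L| = 0.0123 × 137 = 1.68 V

1.68 V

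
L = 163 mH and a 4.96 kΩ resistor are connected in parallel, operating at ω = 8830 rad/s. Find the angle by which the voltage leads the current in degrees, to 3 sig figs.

73.8°

X_L = ωL = 1440 Ω
Parallel: admittances add. Y = 1/R + 1/(jωL)
Y = (0.000202 − j0.000695) S
|Y| = 0.000723 S → |Z| = 1/|Y| = 1380 Ω, ∠Z = −∠Y = 73.8°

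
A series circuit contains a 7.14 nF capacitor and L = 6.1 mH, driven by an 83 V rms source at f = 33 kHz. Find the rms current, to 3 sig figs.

ω = 2πf = 207300 rad/s
X_L = ωL = 1260 Ω
X_C = 1/(ωC) = 675 Ω
Net reactance X = X_L − X_C = 589 Ω
Z = j589 Ω
|Z| = √(0² + 589²) = 589 Ω
I = V/|Z| = 83/589 = 141 mA

141 mA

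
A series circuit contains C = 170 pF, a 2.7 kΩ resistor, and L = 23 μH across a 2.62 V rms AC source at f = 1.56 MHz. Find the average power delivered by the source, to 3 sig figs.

ω = 2πf = 9.802e+06 rad/s
X_L = ωL = 225 Ω
X_C = 1/(ωC) = 600 Ω
Net reactance X = X_L − X_C = -375 Ω
Z = 2700 − j375 Ω
|Z| = √(2700² + 375²) = 2730 Ω
∠Z = arctan(-375/2700) = -7.90°
I = V/|Z| = 961 μA
P = VI cos φ = 2.62 × 0.000961 × cos(-7.90°) = 2.49 mW

2.49 mW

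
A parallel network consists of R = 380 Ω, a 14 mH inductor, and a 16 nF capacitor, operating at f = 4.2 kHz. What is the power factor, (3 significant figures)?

0.755

ω = 2πf = 26390 rad/s
X_L = ωL = 369 Ω
X_C = 1/(ωC) = 2370 Ω
Parallel: admittances add. Y = 1/R + 1/(jωL) + jωC
Y = (0.00263 − j0.00228) S
|Y| = 0.00348 S → |Z| = 1/|Y| = 287 Ω, ∠Z = −∠Y = 41.0°
cos φ = cos(41.0°) = 0.755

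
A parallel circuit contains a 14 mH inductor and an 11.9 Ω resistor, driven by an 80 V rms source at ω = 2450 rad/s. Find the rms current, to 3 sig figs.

X_L = ωL = 34.3 Ω
Parallel: admittances add. Y = 1/R + 1/(jωL)
Y = (0.0840 − j0.0292) S
|Y| = 0.0889 S → |Z| = 1/|Y| = 11.2 Ω, ∠Z = −∠Y = 19.1°
I = V/|Z| = 80/11.2 = 7.12 A

7.12 A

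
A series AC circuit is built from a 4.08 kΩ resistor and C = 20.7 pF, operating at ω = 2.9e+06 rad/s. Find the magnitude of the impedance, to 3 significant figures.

X_C = 1/(ωC) = 16700 Ω
Z = 4080 − j16700 Ω
|Z| = √(4080² + 16700²) = 17200 Ω

17200 Ω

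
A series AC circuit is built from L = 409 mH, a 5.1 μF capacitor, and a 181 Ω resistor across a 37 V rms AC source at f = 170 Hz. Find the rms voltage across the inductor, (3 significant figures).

51.9 V

ω = 2πf = 1068 rad/s
X_L = ωL = 437 Ω
X_C = 1/(ωC) = 184 Ω
Net reactance X = X_L − X_C = 253 Ω
Z = 181 + j253 Ω
|Z| = √(181² + 253²) = 311 Ω
I = V/|Z| = 119 mA
V_L = I·|Z_L| = 0.119 × 437 = 51.9 V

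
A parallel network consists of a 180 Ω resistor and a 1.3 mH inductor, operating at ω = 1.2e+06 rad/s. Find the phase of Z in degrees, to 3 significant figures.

6.58°

X_L = ωL = 1560 Ω
Parallel: admittances add. Y = 1/R + 1/(jωL)
Y = (0.00556 − j0.000641) S
|Y| = 0.00559 S → |Z| = 1/|Y| = 179 Ω, ∠Z = −∠Y = 6.58°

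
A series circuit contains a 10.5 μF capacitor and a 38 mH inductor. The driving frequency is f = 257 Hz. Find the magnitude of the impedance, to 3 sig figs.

ω = 2πf = 1615 rad/s
X_L = ωL = 61.4 Ω
X_C = 1/(ωC) = 59.0 Ω
Net reactance X = X_L − X_C = 2.38 Ω
Z = j2.38 Ω
|Z| = √(0² + 2.38²) = 2.38 Ω

2.38 Ω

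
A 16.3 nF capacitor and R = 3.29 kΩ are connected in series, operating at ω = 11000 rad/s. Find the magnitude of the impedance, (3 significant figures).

X_C = 1/(ωC) = 5580 Ω
Z = 3290 − j5580 Ω
|Z| = √(3290² + 5580²) = 6480 Ω

6480 Ω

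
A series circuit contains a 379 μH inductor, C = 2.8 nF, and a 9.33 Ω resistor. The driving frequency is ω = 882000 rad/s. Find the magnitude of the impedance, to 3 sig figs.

71.3 Ω

X_L = ωL = 334 Ω
X_C = 1/(ωC) = 405 Ω
Net reactance X = X_L − X_C = -70.6 Ω
Z = 9.33 − j70.6 Ω
|Z| = √(9.33² + 70.6²) = 71.3 Ω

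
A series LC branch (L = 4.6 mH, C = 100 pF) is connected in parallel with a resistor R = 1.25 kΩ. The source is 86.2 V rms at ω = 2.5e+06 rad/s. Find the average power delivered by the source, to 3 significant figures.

5.94 W

X_L = ωL = 11500 Ω
X_C = 1/(ωC) = 4000 Ω
Branch 1: Z₁ = R = 1250 Ω
Branch 2 (series LC): Z₂ = j(X_L − X_C) = j7500 Ω
Parallel: Z = Z₁Z₂/(Z₁+Z₂), |Z| = 1230 Ω, ∠Z = 9.46°
I = V/|Z| = 69.9 mA
P = VI cos φ = 86.2 × 0.0699 × cos(9.46°) = 5.94 W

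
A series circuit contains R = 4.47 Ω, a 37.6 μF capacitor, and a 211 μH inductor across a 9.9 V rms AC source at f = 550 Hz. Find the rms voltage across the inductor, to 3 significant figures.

ω = 2πf = 3456 rad/s
X_L = ωL = 0.729 Ω
X_C = 1/(ωC) = 7.70 Ω
Net reactance X = X_L − X_C = -6.97 Ω
Z = 4.47 − j6.97 Ω
|Z| = √(4.47² + 6.97²) = 8.28 Ω
I = V/|Z| = 1.20 A
V_L = I·|Z_L| = 1.20 × 0.729 = 0.872 V

0.872 V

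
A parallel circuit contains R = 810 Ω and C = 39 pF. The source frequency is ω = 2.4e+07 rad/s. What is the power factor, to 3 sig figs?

X_C = 1/(ωC) = 1070 Ω
Parallel: admittances add. Y = 1/R + jωC
Y = (0.00123 + j0.000936) S
|Y| = 0.00155 S → |Z| = 1/|Y| = 645 Ω, ∠Z = −∠Y = -37.2°
cos φ = cos(-37.2°) = 0.797

0.797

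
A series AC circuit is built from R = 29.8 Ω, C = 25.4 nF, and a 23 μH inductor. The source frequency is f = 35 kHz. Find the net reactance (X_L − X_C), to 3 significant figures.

ω = 2πf = 219900 rad/s
X_L = ωL = 5.06 Ω
X_C = 1/(ωC) = 179 Ω
X = 5.06 − 179 = -174 Ω

-174 Ω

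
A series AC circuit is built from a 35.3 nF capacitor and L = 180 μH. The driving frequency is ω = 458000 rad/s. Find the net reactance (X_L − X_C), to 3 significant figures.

X_L = ωL = 82.4 Ω
X_C = 1/(ωC) = 61.9 Ω
X = 82.4 − 61.9 = 20.6 Ω

20.6 Ω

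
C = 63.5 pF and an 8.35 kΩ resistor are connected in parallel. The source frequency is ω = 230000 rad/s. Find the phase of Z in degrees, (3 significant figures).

X_C = 1/(ωC) = 68500 Ω
Parallel: admittances add. Y = 1/R + jωC
Y = (0.000120 + j1.46e-05) S
|Y| = 0.000121 S → |Z| = 1/|Y| = 8290 Ω, ∠Z = −∠Y = -6.95°

-6.95°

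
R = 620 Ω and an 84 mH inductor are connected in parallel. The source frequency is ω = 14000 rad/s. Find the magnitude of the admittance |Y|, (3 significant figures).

1.82 mS

X_L = ωL = 1180 Ω
Parallel: admittances add. Y = 1/R + 1/(jωL)
Y = (0.00161 − j0.000850) S
|Y| = 0.00182 S → |Z| = 1/|Y| = 548 Ω, ∠Z = −∠Y = 27.8°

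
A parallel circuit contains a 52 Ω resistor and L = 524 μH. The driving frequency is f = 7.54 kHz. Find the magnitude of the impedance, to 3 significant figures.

ω = 2πf = 47380 rad/s
X_L = ωL = 24.8 Ω
Parallel: admittances add. Y = 1/R + 1/(jωL)
Y = (0.0192 − j0.0403) S
|Y| = 0.0446 S → |Z| = 1/|Y| = 22.4 Ω, ∠Z = −∠Y = 64.5°

22.4 Ω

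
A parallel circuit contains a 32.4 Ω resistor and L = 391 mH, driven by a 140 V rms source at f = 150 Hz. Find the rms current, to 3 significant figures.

ω = 2πf = 942.5 rad/s
X_L = ωL = 369 Ω
Parallel: admittances add. Y = 1/R + 1/(jωL)
Y = (0.0309 − j0.00271) S
|Y| = 0.0310 S → |Z| = 1/|Y| = 32.3 Ω, ∠Z = −∠Y = 5.02°
I = V/|Z| = 140/32.3 = 4.34 A

4.34 A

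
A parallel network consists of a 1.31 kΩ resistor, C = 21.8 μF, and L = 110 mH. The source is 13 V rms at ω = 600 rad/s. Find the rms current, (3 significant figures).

28.7 mA

X_L = ωL = 66.0 Ω
X_C = 1/(ωC) = 76.5 Ω
Parallel: admittances add. Y = 1/R + 1/(jωL) + jωC
Y = (0.000763 − j0.00207) S
|Y| = 0.00221 S → |Z| = 1/|Y| = 453 Ω, ∠Z = −∠Y = 69.8°
I = V/|Z| = 13/453 = 28.7 mA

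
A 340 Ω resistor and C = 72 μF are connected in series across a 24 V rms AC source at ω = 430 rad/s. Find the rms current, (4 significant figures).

70.27 mA

X_C = 1/(ωC) = 32.30 Ω
Z = 340.0 − j32.30 Ω
|Z| = √(340.0² + 32.30²) = 341.5 Ω
I = V/|Z| = 24/341.5 = 70.27 mA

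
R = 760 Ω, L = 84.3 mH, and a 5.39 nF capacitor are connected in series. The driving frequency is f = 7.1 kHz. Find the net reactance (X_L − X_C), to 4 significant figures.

-398.2 Ω

ω = 2πf = 44610 rad/s
X_L = ωL = 3761 Ω
X_C = 1/(ωC) = 4159 Ω
X = 3761 − 4159 = -398.2 Ω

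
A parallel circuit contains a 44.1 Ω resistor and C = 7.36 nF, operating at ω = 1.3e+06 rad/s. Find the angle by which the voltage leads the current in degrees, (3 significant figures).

-22.9°

X_C = 1/(ωC) = 105 Ω
Parallel: admittances add. Y = 1/R + jωC
Y = (0.0227 + j0.00957) S
|Y| = 0.0246 S → |Z| = 1/|Y| = 40.6 Ω, ∠Z = −∠Y = -22.9°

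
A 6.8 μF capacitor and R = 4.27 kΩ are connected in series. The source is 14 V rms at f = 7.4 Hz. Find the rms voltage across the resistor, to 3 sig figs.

ω = 2πf = 46.50 rad/s
X_C = 1/(ωC) = 3160 Ω
Z = 4270 − j3160 Ω
|Z| = √(4270² + 3160²) = 5310 Ω
I = V/|Z| = 2.63 mA
V_R = I·|Z_R| = 0.00263 × 4270 = 11.2 V

11.2 V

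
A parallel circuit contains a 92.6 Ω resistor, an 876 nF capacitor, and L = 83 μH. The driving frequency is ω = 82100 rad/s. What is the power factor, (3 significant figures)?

0.143

X_L = ωL = 6.81 Ω
X_C = 1/(ωC) = 13.9 Ω
Parallel: admittances add. Y = 1/R + 1/(jωL) + jωC
Y = (0.0108 − j0.0748) S
|Y| = 0.0756 S → |Z| = 1/|Y| = 13.2 Ω, ∠Z = −∠Y = 81.8°
cos φ = cos(81.8°) = 0.143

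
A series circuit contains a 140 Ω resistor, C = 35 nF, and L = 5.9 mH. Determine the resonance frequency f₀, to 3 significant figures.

11.1 kHz

ω₀ = 1/√(LC) = 1/√(0.0059 × 3.5e-08) = 69590 rad/s
f₀ = ω₀/(2π) = 11.1 kHz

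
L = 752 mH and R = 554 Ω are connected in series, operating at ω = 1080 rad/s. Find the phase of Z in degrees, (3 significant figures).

55.7°

X_L = ωL = 812 Ω
Z = 554 + j812 Ω
|Z| = √(554² + 812²) = 983 Ω
∠Z = arctan(812/554) = 55.7°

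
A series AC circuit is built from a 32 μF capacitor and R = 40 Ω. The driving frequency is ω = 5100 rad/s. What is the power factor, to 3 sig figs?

X_C = 1/(ωC) = 6.13 Ω
Z = 40.0 − j6.13 Ω
|Z| = √(40.0² + 6.13²) = 40.5 Ω
∠Z = arctan(-6.13/40.0) = -8.71°
cos φ = cos(-8.71°) = 0.988

0.988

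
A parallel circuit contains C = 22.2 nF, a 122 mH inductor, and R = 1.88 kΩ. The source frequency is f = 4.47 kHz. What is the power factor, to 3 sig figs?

0.849

ω = 2πf = 28090 rad/s
X_L = ωL = 3430 Ω
X_C = 1/(ωC) = 1600 Ω
Parallel: admittances add. Y = 1/R + 1/(jωL) + jωC
Y = (0.000532 + j0.000332) S
|Y| = 0.000627 S → |Z| = 1/|Y| = 1600 Ω, ∠Z = −∠Y = -31.9°
cos φ = cos(-31.9°) = 0.849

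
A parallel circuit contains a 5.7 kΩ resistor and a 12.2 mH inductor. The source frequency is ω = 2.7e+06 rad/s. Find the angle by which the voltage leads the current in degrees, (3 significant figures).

X_L = ωL = 32900 Ω
Parallel: admittances add. Y = 1/R + 1/(jωL)
Y = (0.000175 − j3.04e-05) S
|Y| = 0.000178 S → |Z| = 1/|Y| = 5620 Ω, ∠Z = −∠Y = 9.82°

9.82°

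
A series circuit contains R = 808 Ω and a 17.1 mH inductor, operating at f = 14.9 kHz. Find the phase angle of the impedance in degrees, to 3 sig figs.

ω = 2πf = 93620 rad/s
X_L = ωL = 1600 Ω
Z = 808 + j1600 Ω
|Z| = √(808² + 1600²) = 1790 Ω
∠Z = arctan(1600/808) = 63.2°

63.2°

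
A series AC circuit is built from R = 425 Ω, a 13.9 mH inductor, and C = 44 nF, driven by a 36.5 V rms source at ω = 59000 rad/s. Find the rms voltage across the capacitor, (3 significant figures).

23.1 V

X_L = ωL = 820 Ω
X_C = 1/(ωC) = 385 Ω
Net reactance X = X_L − X_C = 435 Ω
Z = 425 + j435 Ω
|Z| = √(425² + 435²) = 608 Ω
I = V/|Z| = 60.0 mA
V_C = I·|Z_C| = 0.0600 × 385 = 23.1 V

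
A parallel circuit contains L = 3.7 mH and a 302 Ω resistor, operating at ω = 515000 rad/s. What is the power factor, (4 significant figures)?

X_L = ωL = 1906 Ω
Parallel: admittances add. Y = 1/R + 1/(jωL)
Y = (0.003311 − j0.0005248) S
|Y| = 0.003353 S → |Z| = 1/|Y| = 298.3 Ω, ∠Z = −∠Y = 9.006°
cos φ = cos(9.006°) = 0.9877

0.9877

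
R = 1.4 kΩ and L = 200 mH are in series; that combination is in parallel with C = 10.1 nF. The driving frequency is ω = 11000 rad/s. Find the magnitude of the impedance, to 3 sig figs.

X_L = ωL = 2200 Ω
X_C = 1/(ωC) = 9000 Ω
Branch 1 (R+jX_L): Z₁ = 1400 + j2200 Ω, |Z₁| = 2610 Ω
Branch 2 (−jX_C): Z₂ = −j9000 Ω
Parallel: Z = Z₁Z₂/(Z₁+Z₂), |Z| = 3380 Ω, ∠Z = 45.9°

3380 Ω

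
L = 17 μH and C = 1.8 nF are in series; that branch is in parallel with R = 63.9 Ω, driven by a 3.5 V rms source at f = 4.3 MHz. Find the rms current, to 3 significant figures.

55.4 mA

ω = 2πf = 2.702e+07 rad/s
X_L = ωL = 459 Ω
X_C = 1/(ωC) = 20.6 Ω
Branch 1: Z₁ = R = 63.9 Ω
Branch 2 (series LC): Z₂ = j(X_L − X_C) = j439 Ω
Parallel: Z = Z₁Z₂/(Z₁+Z₂), |Z| = 63.2 Ω, ∠Z = 8.29°
I = V/|Z| = 3.5/63.2 = 55.4 mA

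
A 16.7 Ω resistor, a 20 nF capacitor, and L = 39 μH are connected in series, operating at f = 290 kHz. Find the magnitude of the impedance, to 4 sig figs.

46.71 Ω

ω = 2πf = 1.822e+06 rad/s
X_L = ωL = 71.06 Ω
X_C = 1/(ωC) = 27.44 Ω
Net reactance X = X_L − X_C = 43.62 Ω
Z = 16.70 + j43.62 Ω
|Z| = √(16.70² + 43.62²) = 46.71 Ω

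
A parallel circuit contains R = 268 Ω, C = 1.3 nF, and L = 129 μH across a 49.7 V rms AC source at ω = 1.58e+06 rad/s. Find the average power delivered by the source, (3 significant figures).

X_L = ωL = 204 Ω
X_C = 1/(ωC) = 487 Ω
Parallel: admittances add. Y = 1/R + 1/(jωL) + jωC
Y = (0.00373 − j0.00285) S
|Y| = 0.00470 S → |Z| = 1/|Y| = 213 Ω, ∠Z = −∠Y = 37.4°
I = V/|Z| = 233 mA
P = VI cos φ = 49.7 × 0.233 × cos(37.4°) = 9.22 W

9.22 W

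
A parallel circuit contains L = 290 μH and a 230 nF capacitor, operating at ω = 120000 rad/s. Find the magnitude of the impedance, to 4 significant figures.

880.6 Ω

X_L = ωL = 34.80 Ω
X_C = 1/(ωC) = 36.23 Ω
Parallel: admittances add. Y = 1/(jωL) + jωC
Y = (0 − j0.001136) S
|Y| = 0.001136 S → |Z| = 1/|Y| = 880.6 Ω, ∠Z = −∠Y = 90.00°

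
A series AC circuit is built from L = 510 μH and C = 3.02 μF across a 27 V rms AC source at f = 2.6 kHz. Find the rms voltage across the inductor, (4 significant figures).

18.84 V

ω = 2πf = 16340 rad/s
X_L = ωL = 8.332 Ω
X_C = 1/(ωC) = 20.27 Ω
Net reactance X = X_L − X_C = -11.94 Ω
Z = − j11.94 Ω
|Z| = √(0² + 11.94²) = 11.94 Ω
I = V/|Z| = 2.262 A
V_L = I·|Z_L| = 2.262 × 8.332 = 18.84 V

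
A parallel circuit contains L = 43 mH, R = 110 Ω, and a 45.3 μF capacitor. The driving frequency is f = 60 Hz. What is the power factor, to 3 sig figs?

0.200

ω = 2πf = 377.0 rad/s
X_L = ωL = 16.2 Ω
X_C = 1/(ωC) = 58.6 Ω
Parallel: admittances add. Y = 1/R + 1/(jωL) + jωC
Y = (0.00909 − j0.0446) S
|Y| = 0.0455 S → |Z| = 1/|Y| = 22.0 Ω, ∠Z = −∠Y = 78.5°
cos φ = cos(78.5°) = 0.200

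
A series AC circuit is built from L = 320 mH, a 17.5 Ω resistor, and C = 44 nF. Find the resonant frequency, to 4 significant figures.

1.341 kHz

ω₀ = 1/√(LC) = 1/√(0.32 × 4.4e-08) = 8427 rad/s
f₀ = ω₀/(2π) = 1.341 kHz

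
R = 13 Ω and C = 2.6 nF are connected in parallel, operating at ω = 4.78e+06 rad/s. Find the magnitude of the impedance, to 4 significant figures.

12.83 Ω

X_C = 1/(ωC) = 80.46 Ω
Parallel: admittances add. Y = 1/R + jωC
Y = (0.07692 + j0.01243) S
|Y| = 0.07792 S → |Z| = 1/|Y| = 12.83 Ω, ∠Z = −∠Y = -9.178°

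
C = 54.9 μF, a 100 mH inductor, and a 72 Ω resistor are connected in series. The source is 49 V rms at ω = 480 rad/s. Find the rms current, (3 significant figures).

X_L = ωL = 48.0 Ω
X_C = 1/(ωC) = 37.9 Ω
Net reactance X = X_L − X_C = 10.1 Ω
Z = 72.0 + j10.1 Ω
|Z| = √(72.0² + 10.1²) = 72.7 Ω
I = V/|Z| = 49/72.7 = 674 mA

674 mA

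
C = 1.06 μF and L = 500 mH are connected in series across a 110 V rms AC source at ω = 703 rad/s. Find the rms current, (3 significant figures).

111 mA

X_L = ωL = 352 Ω
X_C = 1/(ωC) = 1340 Ω
Net reactance X = X_L − X_C = -990 Ω
Z = − j990 Ω
|Z| = √(0² + 990²) = 990 Ω
I = V/|Z| = 110/990 = 111 mA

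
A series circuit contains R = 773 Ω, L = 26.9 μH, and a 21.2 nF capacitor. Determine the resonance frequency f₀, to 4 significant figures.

210.8 kHz

ω₀ = 1/√(LC) = 1/√(2.69e-05 × 2.12e-08) = 1.324e+06 rad/s
f₀ = ω₀/(2π) = 210.8 kHz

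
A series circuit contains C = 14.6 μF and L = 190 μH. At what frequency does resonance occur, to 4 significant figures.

ω₀ = 1/√(LC) = 1/√(0.00019 × 1.46e-05) = 18990 rad/s
f₀ = ω₀/(2π) = 3.022 kHz

3.022 kHz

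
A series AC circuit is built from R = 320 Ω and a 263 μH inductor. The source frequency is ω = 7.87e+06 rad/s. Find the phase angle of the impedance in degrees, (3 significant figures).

X_L = ωL = 2070 Ω
Z = 320 + j2070 Ω
|Z| = √(320² + 2070²) = 2090 Ω
∠Z = arctan(2070/320) = 81.2°

81.2°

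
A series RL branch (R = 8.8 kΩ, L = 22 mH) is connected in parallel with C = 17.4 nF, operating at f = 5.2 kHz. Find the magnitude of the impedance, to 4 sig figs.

ω = 2πf = 32670 rad/s
X_L = ωL = 718.8 Ω
X_C = 1/(ωC) = 1759 Ω
Branch 1 (R+jX_L): Z₁ = 8800 + j718.8 Ω, |Z₁| = 8829 Ω
Branch 2 (−jX_C): Z₂ = −j1759 Ω
Parallel: Z = Z₁Z₂/(Z₁+Z₂), |Z| = 1753 Ω, ∠Z = -78.59°

1753 Ω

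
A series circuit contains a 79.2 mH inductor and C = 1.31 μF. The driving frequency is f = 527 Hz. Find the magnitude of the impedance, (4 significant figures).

31.71 Ω

ω = 2πf = 3311 rad/s
X_L = ωL = 262.3 Ω
X_C = 1/(ωC) = 230.5 Ω
Net reactance X = X_L − X_C = 31.71 Ω
Z = j31.71 Ω
|Z| = √(0² + 31.71²) = 31.71 Ω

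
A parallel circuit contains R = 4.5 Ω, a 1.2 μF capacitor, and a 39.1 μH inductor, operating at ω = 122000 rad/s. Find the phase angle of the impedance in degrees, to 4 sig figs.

X_L = ωL = 4.770 Ω
X_C = 1/(ωC) = 6.831 Ω
Parallel: admittances add. Y = 1/R + 1/(jωL) + jωC
Y = (0.2222 − j0.06323) S
|Y| = 0.2310 S → |Z| = 1/|Y| = 4.328 Ω, ∠Z = −∠Y = 15.88°

15.88°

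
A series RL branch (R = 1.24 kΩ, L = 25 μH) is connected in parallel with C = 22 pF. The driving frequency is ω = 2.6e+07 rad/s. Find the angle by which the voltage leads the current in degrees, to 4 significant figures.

X_L = ωL = 650.0 Ω
X_C = 1/(ωC) = 1748 Ω
Branch 1 (R+jX_L): Z₁ = 1240 + j650.0 Ω, |Z₁| = 1400 Ω
Branch 2 (−jX_C): Z₂ = −j1748 Ω
Parallel: Z = Z₁Z₂/(Z₁+Z₂), |Z| = 1478 Ω, ∠Z = -20.81°

-20.81°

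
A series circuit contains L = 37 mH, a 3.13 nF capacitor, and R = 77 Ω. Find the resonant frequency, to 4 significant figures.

14.79 kHz

ω₀ = 1/√(LC) = 1/√(0.037 × 3.13e-09) = 92920 rad/s
f₀ = ω₀/(2π) = 14.79 kHz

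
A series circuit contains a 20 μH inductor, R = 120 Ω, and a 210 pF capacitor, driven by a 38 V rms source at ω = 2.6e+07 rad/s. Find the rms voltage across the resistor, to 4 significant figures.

X_L = ωL = 520.0 Ω
X_C = 1/(ωC) = 183.2 Ω
Net reactance X = X_L − X_C = 336.8 Ω
Z = 120.0 + j336.8 Ω
|Z| = √(120.0² + 336.8²) = 357.6 Ω
I = V/|Z| = 106.3 mA
V_R = I·|Z_R| = 0.1063 × 120.0 = 12.75 V

12.75 V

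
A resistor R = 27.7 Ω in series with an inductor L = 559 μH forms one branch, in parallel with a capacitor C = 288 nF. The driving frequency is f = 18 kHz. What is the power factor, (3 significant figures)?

ω = 2πf = 113100 rad/s
X_L = ωL = 63.2 Ω
X_C = 1/(ωC) = 30.7 Ω
Branch 1 (R+jX_L): Z₁ = 27.7 + j63.2 Ω, |Z₁| = 69.0 Ω
Branch 2 (−jX_C): Z₂ = −j30.7 Ω
Parallel: Z = Z₁Z₂/(Z₁+Z₂), |Z| = 49.6 Ω, ∠Z = -73.2°
cos φ = cos(-73.2°) = 0.288

0.288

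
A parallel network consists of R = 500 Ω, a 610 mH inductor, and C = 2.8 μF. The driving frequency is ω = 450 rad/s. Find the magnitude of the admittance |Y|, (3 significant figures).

3.11 mS

X_L = ωL = 274 Ω
X_C = 1/(ωC) = 794 Ω
Parallel: admittances add. Y = 1/R + 1/(jωL) + jωC
Y = (0.00200 − j0.00238) S
|Y| = 0.00311 S → |Z| = 1/|Y| = 321 Ω, ∠Z = −∠Y = 50.0°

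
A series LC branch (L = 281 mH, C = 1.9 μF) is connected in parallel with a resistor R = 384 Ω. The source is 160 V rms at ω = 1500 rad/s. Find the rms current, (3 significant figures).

2.30 A

X_L = ωL = 422 Ω
X_C = 1/(ωC) = 351 Ω
Branch 1: Z₁ = R = 384 Ω
Branch 2 (series LC): Z₂ = j(X_L − X_C) = j70.6 Ω
Parallel: Z = Z₁Z₂/(Z₁+Z₂), |Z| = 69.5 Ω, ∠Z = 79.6°
I = V/|Z| = 160/69.5 = 2.30 A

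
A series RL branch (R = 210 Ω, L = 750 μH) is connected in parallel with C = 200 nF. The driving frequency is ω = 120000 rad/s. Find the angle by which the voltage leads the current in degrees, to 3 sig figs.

-79.8°

X_L = ωL = 90.0 Ω
X_C = 1/(ωC) = 41.7 Ω
Branch 1 (R+jX_L): Z₁ = 210 + j90.0 Ω, |Z₁| = 228 Ω
Branch 2 (−jX_C): Z₂ = −j41.7 Ω
Parallel: Z = Z₁Z₂/(Z₁+Z₂), |Z| = 44.2 Ω, ∠Z = -79.8°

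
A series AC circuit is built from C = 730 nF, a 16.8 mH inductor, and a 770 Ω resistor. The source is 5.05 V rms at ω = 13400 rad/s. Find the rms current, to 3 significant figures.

6.48 mA

X_L = ωL = 225 Ω
X_C = 1/(ωC) = 102 Ω
Net reactance X = X_L − X_C = 123 Ω
Z = 770 + j123 Ω
|Z| = √(770² + 123²) = 780 Ω
I = V/|Z| = 5.05/780 = 6.48 mA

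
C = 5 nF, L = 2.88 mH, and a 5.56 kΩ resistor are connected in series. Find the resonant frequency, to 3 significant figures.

41.9 kHz

ω₀ = 1/√(LC) = 1/√(0.00288 × 5e-09) = 263500 rad/s
f₀ = ω₀/(2π) = 41.9 kHz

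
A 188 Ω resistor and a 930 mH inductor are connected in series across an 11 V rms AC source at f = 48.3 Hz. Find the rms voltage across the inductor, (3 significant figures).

9.15 V

ω = 2πf = 303.5 rad/s
X_L = ωL = 282 Ω
Z = 188 + j282 Ω
|Z| = √(188² + 282²) = 339 Ω
I = V/|Z| = 32.4 mA
V_L = I·|Z_L| = 0.0324 × 282 = 9.15 V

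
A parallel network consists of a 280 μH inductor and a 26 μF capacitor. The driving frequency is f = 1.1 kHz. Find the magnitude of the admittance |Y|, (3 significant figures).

ω = 2πf = 6912 rad/s
X_L = ωL = 1.94 Ω
X_C = 1/(ωC) = 5.56 Ω
Parallel: admittances add. Y = 1/(jωL) + jωC
Y = (0 − j0.337) S
|Y| = 0.337 S → |Z| = 1/|Y| = 2.97 Ω, ∠Z = −∠Y = 90.0°

337 mS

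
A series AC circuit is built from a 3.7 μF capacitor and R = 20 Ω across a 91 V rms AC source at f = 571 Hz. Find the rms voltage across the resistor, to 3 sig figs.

ω = 2πf = 3588 rad/s
X_C = 1/(ωC) = 75.3 Ω
Z = 20.0 − j75.3 Ω
|Z| = √(20.0² + 75.3²) = 77.9 Ω
I = V/|Z| = 1.17 A
V_R = I·|Z_R| = 1.17 × 20.0 = 23.4 V

23.4 V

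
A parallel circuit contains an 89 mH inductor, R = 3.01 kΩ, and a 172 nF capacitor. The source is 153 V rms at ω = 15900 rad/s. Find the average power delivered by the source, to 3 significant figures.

7.78 W

X_L = ωL = 1420 Ω
X_C = 1/(ωC) = 366 Ω
Parallel: admittances add. Y = 1/R + 1/(jωL) + jωC
Y = (0.000332 + j0.00203) S
|Y| = 0.00206 S → |Z| = 1/|Y| = 487 Ω, ∠Z = −∠Y = -80.7°
I = V/|Z| = 314 mA
P = VI cos φ = 153 × 0.314 × cos(-80.7°) = 7.78 W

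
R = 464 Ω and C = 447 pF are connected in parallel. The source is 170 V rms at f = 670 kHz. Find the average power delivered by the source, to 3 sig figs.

62.3 W

ω = 2πf = 4.21e+06 rad/s
X_C = 1/(ωC) = 531 Ω
Parallel: admittances add. Y = 1/R + jωC
Y = (0.00216 + j0.00188) S
|Y| = 0.00286 S → |Z| = 1/|Y| = 350 Ω, ∠Z = −∠Y = -41.1°
I = V/|Z| = 486 mA
P = VI cos φ = 170 × 0.486 × cos(-41.1°) = 62.3 W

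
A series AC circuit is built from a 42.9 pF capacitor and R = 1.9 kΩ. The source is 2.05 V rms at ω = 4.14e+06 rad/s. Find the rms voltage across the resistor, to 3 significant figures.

X_C = 1/(ωC) = 5630 Ω
Z = 1900 − j5630 Ω
|Z| = √(1900² + 5630²) = 5940 Ω
I = V/|Z| = 345 μA
V_R = I·|Z_R| = 0.000345 × 1900 = 0.655 V

0.655 V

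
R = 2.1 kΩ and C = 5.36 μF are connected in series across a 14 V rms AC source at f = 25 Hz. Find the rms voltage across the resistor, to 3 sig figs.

ω = 2πf = 157.1 rad/s
X_C = 1/(ωC) = 1190 Ω
Z = 2100 − j1190 Ω
|Z| = √(2100² + 1190²) = 2410 Ω
I = V/|Z| = 5.80 mA
V_R = I·|Z_R| = 0.00580 × 2100 = 12.2 V

12.2 V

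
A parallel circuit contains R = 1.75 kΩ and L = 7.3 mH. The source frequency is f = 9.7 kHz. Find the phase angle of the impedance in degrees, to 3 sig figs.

ω = 2πf = 60950 rad/s
X_L = ωL = 445 Ω
Parallel: admittances add. Y = 1/R + 1/(jωL)
Y = (0.000571 − j0.00225) S
|Y| = 0.00232 S → |Z| = 1/|Y| = 431 Ω, ∠Z = −∠Y = 75.7°

75.7°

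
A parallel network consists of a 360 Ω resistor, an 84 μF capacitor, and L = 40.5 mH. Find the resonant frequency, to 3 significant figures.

86.3 Hz

ω₀ = 1/√(LC) = 1/√(0.0405 × 8.4e-05) = 542.2 rad/s
f₀ = ω₀/(2π) = 86.3 Hz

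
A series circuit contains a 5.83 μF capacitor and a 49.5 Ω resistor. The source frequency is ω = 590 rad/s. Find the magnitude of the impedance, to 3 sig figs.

X_C = 1/(ωC) = 291 Ω
Z = 49.5 − j291 Ω
|Z| = √(49.5² + 291²) = 295 Ω

295 Ω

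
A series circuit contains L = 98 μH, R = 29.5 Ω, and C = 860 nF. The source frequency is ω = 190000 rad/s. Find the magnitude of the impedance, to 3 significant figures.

32.0 Ω

X_L = ωL = 18.6 Ω
X_C = 1/(ωC) = 6.12 Ω
Net reactance X = X_L − X_C = 12.5 Ω
Z = 29.5 + j12.5 Ω
|Z| = √(29.5² + 12.5²) = 32.0 Ω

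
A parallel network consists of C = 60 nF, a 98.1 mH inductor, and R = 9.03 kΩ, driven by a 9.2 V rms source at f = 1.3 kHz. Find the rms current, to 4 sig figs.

ω = 2πf = 8168 rad/s
X_L = ωL = 801.3 Ω
X_C = 1/(ωC) = 2040 Ω
Parallel: admittances add. Y = 1/R + 1/(jωL) + jωC
Y = (0.0001107 − j0.0007579) S
|Y| = 0.0007659 S → |Z| = 1/|Y| = 1306 Ω, ∠Z = −∠Y = 81.69°
I = V/|Z| = 9.2/1306 = 7.047 mA

7.047 mA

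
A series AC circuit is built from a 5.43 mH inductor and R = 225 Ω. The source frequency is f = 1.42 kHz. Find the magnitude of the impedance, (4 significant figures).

ω = 2πf = 8922 rad/s
X_L = ωL = 48.45 Ω
Z = 225.0 + j48.45 Ω
|Z| = √(225.0² + 48.45²) = 230.2 Ω

230.2 Ω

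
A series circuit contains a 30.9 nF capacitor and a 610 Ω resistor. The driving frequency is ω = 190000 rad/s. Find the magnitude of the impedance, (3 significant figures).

X_C = 1/(ωC) = 170 Ω
Z = 610 − j170 Ω
|Z| = √(610² + 170²) = 633 Ω

633 Ω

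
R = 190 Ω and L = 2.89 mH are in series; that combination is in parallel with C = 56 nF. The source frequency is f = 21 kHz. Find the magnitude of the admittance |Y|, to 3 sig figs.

ω = 2πf = 131900 rad/s
X_L = ωL = 381 Ω
X_C = 1/(ωC) = 135 Ω
Branch 1 (R+jX_L): Z₁ = 190 + j381 Ω, |Z₁| = 426 Ω
Branch 2 (−jX_C): Z₂ = −j135 Ω
Parallel: Z = Z₁Z₂/(Z₁+Z₂), |Z| = 186 Ω, ∠Z = -78.8°
|Y| = 1/|Z| = 5.39 mS

5.39 mS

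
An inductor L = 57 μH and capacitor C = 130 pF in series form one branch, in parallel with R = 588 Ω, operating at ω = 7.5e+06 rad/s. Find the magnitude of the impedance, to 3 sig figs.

X_L = ωL = 428 Ω
X_C = 1/(ωC) = 1030 Ω
Branch 1: Z₁ = R = 588 Ω
Branch 2 (series LC): Z₂ = j(X_L − X_C) = −j598 Ω
Parallel: Z = Z₁Z₂/(Z₁+Z₂), |Z| = 419 Ω, ∠Z = -44.5°

419 Ω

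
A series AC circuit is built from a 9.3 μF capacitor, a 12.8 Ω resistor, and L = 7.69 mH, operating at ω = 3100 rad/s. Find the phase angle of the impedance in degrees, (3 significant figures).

-40.3°

X_L = ωL = 23.8 Ω
X_C = 1/(ωC) = 34.7 Ω
Net reactance X = X_L − X_C = -10.8 Ω
Z = 12.8 − j10.8 Ω
|Z| = √(12.8² + 10.8²) = 16.8 Ω
∠Z = arctan(-10.8/12.8) = -40.3°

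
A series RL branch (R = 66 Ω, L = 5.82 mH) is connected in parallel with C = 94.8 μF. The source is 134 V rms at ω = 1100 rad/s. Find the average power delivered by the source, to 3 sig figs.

X_L = ωL = 6.40 Ω
X_C = 1/(ωC) = 9.59 Ω
Branch 1 (R+jX_L): Z₁ = 66.0 + j6.40 Ω, |Z₁| = 66.3 Ω
Branch 2 (−jX_C): Z₂ = −j9.59 Ω
Parallel: Z = Z₁Z₂/(Z₁+Z₂), |Z| = 9.62 Ω, ∠Z = -81.7°
I = V/|Z| = 13.9 A
P = VI cos φ = 134 × 13.9 × cos(-81.7°) = 270 W

270 W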